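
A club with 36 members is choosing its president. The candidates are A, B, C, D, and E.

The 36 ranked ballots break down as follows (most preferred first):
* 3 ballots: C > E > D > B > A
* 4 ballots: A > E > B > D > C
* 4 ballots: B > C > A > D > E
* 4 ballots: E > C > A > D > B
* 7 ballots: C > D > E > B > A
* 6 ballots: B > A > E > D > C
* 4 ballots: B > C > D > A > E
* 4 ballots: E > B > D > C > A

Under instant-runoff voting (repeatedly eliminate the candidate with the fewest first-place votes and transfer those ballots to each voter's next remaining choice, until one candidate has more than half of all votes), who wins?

Round 1: A 4, B 14, C 10, D 0, E 8. D eliminated.
Round 2: A 4, B 14, C 10, E 8. A eliminated.
Round 3: B 14, C 10, E 12. C eliminated.
Round 4: B 14, E 22. E has a majority (≥19).

E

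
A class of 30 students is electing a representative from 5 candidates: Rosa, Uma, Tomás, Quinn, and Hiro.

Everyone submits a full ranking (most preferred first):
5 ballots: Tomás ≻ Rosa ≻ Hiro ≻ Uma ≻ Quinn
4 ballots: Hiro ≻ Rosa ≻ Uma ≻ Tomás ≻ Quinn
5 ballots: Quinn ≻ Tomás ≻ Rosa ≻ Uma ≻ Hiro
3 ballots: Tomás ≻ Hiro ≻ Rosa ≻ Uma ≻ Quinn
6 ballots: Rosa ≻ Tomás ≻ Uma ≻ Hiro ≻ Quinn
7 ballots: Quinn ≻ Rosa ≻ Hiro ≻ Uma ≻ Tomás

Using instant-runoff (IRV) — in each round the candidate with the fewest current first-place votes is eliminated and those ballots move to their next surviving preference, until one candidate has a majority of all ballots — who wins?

Round 1: Rosa 6, Uma 0, Tomás 8, Quinn 12, Hiro 4. Uma eliminated.
Round 2: Rosa 6, Tomás 8, Quinn 12, Hiro 4. Hiro eliminated.
Round 3: Rosa 10, Tomás 8, Quinn 12. Tomás eliminated.
Round 4: Rosa 18, Quinn 12. Rosa has a majority (≥16).

Rosa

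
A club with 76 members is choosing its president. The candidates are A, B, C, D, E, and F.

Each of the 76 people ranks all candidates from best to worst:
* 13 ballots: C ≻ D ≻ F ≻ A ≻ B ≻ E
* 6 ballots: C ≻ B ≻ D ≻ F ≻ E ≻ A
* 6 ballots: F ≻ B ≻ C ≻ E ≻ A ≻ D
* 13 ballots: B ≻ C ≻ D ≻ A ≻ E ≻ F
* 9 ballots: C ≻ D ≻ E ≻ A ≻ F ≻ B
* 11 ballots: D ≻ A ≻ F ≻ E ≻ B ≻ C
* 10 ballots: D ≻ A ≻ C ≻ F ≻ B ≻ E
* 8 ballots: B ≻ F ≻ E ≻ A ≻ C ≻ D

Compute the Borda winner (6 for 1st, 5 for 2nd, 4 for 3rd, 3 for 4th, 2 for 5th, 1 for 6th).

D

A: 13×3 + 6×1 + 6×2 + 13×3 + 9×3 + 11×5 + 10×5 + 8×3 = 252
B: 13×2 + 6×5 + 6×5 + 13×6 + 9×1 + 11×2 + 10×2 + 8×6 = 263
C: 13×6 + 6×6 + 6×4 + 13×5 + 9×6 + 11×1 + 10×4 + 8×2 = 324
D: 13×5 + 6×4 + 6×1 + 13×4 + 9×5 + 11×6 + 10×6 + 8×1 = 326
E: 13×1 + 6×2 + 6×3 + 13×2 + 9×4 + 11×3 + 10×1 + 8×4 = 180
F: 13×4 + 6×3 + 6×6 + 13×1 + 9×2 + 11×4 + 10×3 + 8×5 = 251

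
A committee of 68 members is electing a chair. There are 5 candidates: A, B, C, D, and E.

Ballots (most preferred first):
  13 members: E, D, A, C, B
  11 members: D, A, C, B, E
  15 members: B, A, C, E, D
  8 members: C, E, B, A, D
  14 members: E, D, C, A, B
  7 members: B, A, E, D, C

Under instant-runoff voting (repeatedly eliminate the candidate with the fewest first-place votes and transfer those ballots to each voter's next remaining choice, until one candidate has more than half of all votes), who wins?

E

Round 1: A 0, B 22, C 8, D 11, E 27. A eliminated.
Round 2: B 22, C 8, D 11, E 27. C eliminated.
Round 3: B 22, D 11, E 35. E has a majority (≥35).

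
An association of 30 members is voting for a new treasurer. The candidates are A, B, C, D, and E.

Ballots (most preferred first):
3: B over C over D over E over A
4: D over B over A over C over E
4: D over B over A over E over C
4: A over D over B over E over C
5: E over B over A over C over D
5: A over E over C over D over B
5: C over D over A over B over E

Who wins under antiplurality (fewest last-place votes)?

A

Last-place votes: A 3, B 5, C 8, D 5, E 9.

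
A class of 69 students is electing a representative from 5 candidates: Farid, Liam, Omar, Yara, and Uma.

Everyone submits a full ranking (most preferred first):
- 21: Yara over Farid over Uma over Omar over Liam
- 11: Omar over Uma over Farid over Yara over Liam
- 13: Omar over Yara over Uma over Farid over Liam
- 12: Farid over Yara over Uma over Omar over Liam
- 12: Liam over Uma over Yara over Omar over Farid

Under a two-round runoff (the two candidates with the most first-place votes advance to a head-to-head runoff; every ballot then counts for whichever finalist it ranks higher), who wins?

Round 1 first-place votes: Farid 12, Liam 12, Omar 24, Yara 21, Uma 0. Omar and Yara advance.
Runoff: Omar is ranked above Yara on 24 ballots, Yara above Omar on 45.

Yara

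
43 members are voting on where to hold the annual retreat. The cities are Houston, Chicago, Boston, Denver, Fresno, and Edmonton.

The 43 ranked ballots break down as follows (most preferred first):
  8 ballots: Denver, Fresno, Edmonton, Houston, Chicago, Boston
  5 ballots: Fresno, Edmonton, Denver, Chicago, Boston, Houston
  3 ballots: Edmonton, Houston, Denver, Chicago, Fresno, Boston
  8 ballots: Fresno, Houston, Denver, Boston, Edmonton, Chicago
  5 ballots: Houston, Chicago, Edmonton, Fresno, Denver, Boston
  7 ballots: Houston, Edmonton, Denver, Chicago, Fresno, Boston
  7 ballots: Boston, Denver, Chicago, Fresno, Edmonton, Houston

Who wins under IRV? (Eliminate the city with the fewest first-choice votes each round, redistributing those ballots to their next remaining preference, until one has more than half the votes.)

Houston

Round 1: Houston 12, Chicago 0, Boston 7, Denver 8, Fresno 13, Edmonton 3. Chicago eliminated.
Round 2: Houston 12, Boston 7, Denver 8, Fresno 13, Edmonton 3. Edmonton eliminated.
Round 3: Houston 15, Boston 7, Denver 8, Fresno 13. Boston eliminated.
Round 4: Houston 15, Denver 15, Fresno 13. Fresno eliminated.
Round 5: Houston 23, Denver 20. Houston has a majority (≥22).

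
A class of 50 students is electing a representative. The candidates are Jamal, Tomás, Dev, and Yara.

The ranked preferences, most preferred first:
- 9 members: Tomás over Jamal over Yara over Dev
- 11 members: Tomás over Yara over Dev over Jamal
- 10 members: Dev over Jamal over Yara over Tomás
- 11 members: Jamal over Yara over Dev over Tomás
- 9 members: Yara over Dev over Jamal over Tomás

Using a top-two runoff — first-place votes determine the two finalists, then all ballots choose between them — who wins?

Jamal

Round 1 first-place votes: Jamal 11, Tomás 20, Dev 10, Yara 9. Tomás and Jamal advance.
Runoff: Tomás is ranked above Jamal on 20 ballots, Jamal above Tomás on 30.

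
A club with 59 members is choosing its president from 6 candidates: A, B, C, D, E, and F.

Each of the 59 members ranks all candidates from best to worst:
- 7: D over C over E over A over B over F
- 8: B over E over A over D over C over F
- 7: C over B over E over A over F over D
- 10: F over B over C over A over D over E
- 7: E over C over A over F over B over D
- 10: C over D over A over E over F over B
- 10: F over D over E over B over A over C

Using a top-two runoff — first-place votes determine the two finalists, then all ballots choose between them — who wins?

Round 1 first-place votes: A 0, B 8, C 17, D 7, E 7, F 20. F and C advance.
Runoff: F is ranked above C on 20 ballots, C above F on 39.

C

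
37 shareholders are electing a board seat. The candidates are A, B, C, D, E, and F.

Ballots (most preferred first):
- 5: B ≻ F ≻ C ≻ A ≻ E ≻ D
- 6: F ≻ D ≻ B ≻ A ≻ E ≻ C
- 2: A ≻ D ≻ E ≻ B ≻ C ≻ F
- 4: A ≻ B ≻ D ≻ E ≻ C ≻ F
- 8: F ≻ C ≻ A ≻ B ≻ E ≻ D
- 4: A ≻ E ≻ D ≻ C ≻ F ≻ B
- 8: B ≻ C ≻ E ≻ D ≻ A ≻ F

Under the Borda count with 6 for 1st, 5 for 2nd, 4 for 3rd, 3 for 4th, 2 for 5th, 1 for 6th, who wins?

A: 5×3 + 6×3 + 2×6 + 4×6 + 8×4 + 4×6 + 8×2 = 141
B: 5×6 + 6×4 + 2×3 + 4×5 + 8×3 + 4×1 + 8×6 = 156
C: 5×4 + 6×1 + 2×2 + 4×2 + 8×5 + 4×3 + 8×5 = 130
D: 5×1 + 6×5 + 2×5 + 4×4 + 8×1 + 4×4 + 8×3 = 109
E: 5×2 + 6×2 + 2×4 + 4×3 + 8×2 + 4×5 + 8×4 = 110
F: 5×5 + 6×6 + 2×1 + 4×1 + 8×6 + 4×2 + 8×1 = 131

B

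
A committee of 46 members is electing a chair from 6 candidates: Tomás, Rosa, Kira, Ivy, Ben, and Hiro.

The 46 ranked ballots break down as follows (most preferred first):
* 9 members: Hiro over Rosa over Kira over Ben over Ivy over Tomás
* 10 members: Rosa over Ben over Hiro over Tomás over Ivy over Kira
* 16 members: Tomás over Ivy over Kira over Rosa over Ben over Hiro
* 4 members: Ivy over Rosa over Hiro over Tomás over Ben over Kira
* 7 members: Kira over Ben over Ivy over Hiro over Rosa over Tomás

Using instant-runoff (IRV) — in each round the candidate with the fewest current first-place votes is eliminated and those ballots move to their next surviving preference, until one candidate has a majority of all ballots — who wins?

Round 1: Tomás 16, Rosa 10, Kira 7, Ivy 4, Ben 0, Hiro 9. Ben eliminated.
Round 2: Tomás 16, Rosa 10, Kira 7, Ivy 4, Hiro 9. Ivy eliminated.
Round 3: Tomás 16, Rosa 14, Kira 7, Hiro 9. Kira eliminated.
Round 4: Tomás 16, Rosa 14, Hiro 16. Rosa eliminated.
Round 5: Tomás 16, Hiro 30. Hiro has a majority (≥24).

Hiro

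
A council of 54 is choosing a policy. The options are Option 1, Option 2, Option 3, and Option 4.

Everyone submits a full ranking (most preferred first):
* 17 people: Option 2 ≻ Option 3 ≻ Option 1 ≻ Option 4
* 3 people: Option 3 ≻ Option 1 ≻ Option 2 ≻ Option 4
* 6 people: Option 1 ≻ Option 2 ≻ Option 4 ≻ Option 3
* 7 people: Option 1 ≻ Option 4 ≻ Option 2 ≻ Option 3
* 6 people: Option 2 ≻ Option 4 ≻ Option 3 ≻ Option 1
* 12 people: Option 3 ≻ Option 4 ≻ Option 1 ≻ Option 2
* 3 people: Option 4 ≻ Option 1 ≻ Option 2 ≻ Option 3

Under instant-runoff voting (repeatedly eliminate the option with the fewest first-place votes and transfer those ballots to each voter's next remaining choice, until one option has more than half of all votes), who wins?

Round 1: Option 1 13, Option 2 23, Option 3 15, Option 4 3. Option 4 eliminated.
Round 2: Option 1 16, Option 2 23, Option 3 15. Option 3 eliminated.
Round 3: Option 1 31, Option 2 23. Option 1 has a majority (≥28).

Option 1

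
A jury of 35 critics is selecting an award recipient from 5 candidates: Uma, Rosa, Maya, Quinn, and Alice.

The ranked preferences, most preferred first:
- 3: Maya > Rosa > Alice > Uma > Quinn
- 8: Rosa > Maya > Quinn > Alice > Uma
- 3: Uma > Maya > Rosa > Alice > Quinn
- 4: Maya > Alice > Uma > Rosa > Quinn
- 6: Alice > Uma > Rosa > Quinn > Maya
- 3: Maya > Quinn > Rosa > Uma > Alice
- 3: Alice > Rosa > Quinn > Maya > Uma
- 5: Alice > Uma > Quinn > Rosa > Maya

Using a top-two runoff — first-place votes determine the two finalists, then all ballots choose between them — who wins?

Maya

Round 1 first-place votes: Uma 3, Rosa 8, Maya 10, Quinn 0, Alice 14. Alice and Maya advance.
Runoff: Alice is ranked above Maya on 14 ballots, Maya above Alice on 21.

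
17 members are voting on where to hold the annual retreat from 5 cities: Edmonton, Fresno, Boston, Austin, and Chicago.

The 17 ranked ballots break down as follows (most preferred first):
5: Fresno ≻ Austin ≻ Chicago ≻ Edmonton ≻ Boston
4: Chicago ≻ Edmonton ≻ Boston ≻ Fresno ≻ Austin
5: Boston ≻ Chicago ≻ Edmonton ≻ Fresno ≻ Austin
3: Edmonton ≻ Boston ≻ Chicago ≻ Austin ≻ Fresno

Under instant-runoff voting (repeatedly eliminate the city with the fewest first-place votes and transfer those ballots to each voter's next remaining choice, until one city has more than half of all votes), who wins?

Round 1: Edmonton 3, Fresno 5, Boston 5, Austin 0, Chicago 4. Austin eliminated.
Round 2: Edmonton 3, Fresno 5, Boston 5, Chicago 4. Edmonton eliminated.
Round 3: Fresno 5, Boston 8, Chicago 4. Chicago eliminated.
Round 4: Fresno 5, Boston 12. Boston has a majority (≥9).

Boston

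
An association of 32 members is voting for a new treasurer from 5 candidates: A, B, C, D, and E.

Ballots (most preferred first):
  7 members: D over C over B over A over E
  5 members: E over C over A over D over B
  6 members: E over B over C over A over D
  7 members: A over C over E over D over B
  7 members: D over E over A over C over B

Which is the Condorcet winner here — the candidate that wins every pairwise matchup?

E vs A: 18–14
E vs B: 25–7
E vs C: 18–14
E vs D: 18–14
E beats every other candidate.

E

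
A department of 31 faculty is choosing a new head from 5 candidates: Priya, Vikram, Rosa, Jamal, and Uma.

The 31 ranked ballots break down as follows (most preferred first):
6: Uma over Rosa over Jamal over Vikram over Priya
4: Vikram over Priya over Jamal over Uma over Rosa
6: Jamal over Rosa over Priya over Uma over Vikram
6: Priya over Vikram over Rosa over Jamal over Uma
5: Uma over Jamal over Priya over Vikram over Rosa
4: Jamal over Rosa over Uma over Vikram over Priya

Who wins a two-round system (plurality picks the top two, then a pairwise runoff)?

Round 1 first-place votes: Priya 6, Vikram 4, Rosa 0, Jamal 10, Uma 11. Uma and Jamal advance.
Runoff: Uma is ranked above Jamal on 11 ballots, Jamal above Uma on 20.

Jamal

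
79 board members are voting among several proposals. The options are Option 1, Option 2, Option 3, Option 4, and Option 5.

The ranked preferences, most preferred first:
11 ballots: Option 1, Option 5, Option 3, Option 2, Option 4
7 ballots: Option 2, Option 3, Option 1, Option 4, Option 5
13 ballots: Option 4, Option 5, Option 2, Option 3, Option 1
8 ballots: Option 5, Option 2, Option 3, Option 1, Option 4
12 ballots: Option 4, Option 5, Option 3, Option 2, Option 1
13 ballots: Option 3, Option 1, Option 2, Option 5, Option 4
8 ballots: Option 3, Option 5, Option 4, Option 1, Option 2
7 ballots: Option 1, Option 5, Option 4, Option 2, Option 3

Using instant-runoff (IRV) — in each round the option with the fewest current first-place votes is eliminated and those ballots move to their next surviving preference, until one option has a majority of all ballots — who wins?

Option 3

Round 1: Option 1 18, Option 2 7, Option 3 21, Option 4 25, Option 5 8. Option 2 eliminated.
Round 2: Option 1 18, Option 3 28, Option 4 25, Option 5 8. Option 5 eliminated.
Round 3: Option 1 18, Option 3 36, Option 4 25. Option 1 eliminated.
Round 4: Option 3 47, Option 4 32. Option 3 has a majority (≥40).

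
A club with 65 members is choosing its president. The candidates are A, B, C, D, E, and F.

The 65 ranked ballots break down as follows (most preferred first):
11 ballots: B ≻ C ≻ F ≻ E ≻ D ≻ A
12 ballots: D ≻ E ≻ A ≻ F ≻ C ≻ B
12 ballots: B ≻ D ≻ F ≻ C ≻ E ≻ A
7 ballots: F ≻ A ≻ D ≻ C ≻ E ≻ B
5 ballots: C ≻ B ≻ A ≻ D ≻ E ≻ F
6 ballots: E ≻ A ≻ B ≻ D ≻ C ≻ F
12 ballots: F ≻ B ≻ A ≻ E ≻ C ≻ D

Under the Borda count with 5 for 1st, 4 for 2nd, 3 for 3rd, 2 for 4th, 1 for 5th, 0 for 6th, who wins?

A: 11×0 + 12×3 + 12×0 + 7×4 + 5×3 + 6×4 + 12×3 = 139
B: 11×5 + 12×0 + 12×5 + 7×0 + 5×4 + 6×3 + 12×4 = 201
C: 11×4 + 12×1 + 12×2 + 7×2 + 5×5 + 6×1 + 12×1 = 137
D: 11×1 + 12×5 + 12×4 + 7×3 + 5×2 + 6×2 + 12×0 = 162
E: 11×2 + 12×4 + 12×1 + 7×1 + 5×1 + 6×5 + 12×2 = 148
F: 11×3 + 12×2 + 12×3 + 7×5 + 5×0 + 6×0 + 12×5 = 188

B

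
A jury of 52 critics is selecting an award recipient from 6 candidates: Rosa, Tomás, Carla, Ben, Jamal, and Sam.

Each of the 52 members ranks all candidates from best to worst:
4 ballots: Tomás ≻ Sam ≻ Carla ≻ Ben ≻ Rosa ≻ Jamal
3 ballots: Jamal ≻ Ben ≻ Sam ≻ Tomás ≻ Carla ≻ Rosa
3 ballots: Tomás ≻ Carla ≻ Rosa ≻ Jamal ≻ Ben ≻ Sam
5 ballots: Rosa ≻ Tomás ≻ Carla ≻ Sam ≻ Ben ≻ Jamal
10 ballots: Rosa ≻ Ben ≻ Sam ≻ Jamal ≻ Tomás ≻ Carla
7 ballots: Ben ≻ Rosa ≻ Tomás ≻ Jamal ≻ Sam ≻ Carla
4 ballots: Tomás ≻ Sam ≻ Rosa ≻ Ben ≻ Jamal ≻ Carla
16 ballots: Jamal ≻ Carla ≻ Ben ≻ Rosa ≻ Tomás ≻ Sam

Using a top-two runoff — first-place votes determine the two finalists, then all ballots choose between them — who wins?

Rosa

Round 1 first-place votes: Rosa 15, Tomás 11, Carla 0, Ben 7, Jamal 19, Sam 0. Jamal and Rosa advance.
Runoff: Jamal is ranked above Rosa on 19 ballots, Rosa above Jamal on 33.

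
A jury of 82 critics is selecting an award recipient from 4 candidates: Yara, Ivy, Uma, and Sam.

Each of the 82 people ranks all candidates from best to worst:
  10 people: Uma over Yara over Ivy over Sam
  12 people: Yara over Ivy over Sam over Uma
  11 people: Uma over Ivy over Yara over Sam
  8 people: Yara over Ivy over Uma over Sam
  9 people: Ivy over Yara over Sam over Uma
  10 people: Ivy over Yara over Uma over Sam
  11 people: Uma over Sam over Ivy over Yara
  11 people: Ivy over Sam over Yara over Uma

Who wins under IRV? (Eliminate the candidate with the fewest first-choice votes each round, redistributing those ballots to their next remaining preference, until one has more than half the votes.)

Round 1: Yara 20, Ivy 30, Uma 32, Sam 0. Sam eliminated.
Round 2: Yara 20, Ivy 30, Uma 32. Yara eliminated.
Round 3: Ivy 50, Uma 32. Ivy has a majority (≥42).

Ivy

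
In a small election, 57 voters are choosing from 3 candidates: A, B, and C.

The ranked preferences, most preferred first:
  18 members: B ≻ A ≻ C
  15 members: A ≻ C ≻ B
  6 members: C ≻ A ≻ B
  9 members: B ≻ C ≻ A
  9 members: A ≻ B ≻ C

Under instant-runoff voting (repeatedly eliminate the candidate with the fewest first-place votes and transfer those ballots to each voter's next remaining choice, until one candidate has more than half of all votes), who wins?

A

Round 1: A 24, B 27, C 6. C eliminated.
Round 2: A 30, B 27. A has a majority (≥29).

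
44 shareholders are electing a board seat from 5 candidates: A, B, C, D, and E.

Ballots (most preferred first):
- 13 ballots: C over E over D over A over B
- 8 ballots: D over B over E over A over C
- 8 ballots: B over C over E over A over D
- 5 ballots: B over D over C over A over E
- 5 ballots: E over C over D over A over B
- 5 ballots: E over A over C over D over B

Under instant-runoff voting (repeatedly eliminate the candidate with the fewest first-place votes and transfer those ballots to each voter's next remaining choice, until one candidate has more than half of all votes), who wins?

Round 1: A 0, B 13, C 13, D 8, E 10. A eliminated.
Round 2: B 13, C 13, D 8, E 10. D eliminated.
Round 3: B 21, C 13, E 10. E eliminated.
Round 4: B 21, C 23. C has a majority (≥23).

C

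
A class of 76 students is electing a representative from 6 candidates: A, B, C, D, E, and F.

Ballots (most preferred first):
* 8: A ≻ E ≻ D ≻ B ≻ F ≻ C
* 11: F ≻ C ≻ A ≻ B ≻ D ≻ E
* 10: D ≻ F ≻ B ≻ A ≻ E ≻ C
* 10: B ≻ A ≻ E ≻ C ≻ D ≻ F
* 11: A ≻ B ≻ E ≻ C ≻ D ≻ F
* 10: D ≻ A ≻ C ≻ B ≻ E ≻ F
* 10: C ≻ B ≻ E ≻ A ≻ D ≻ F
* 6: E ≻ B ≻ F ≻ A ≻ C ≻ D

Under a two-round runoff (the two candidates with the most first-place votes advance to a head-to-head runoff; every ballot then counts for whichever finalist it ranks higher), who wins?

Round 1 first-place votes: A 19, B 10, C 10, D 20, E 6, F 11. D and A advance.
Runoff: D is ranked above A on 20 ballots, A above D on 56.

A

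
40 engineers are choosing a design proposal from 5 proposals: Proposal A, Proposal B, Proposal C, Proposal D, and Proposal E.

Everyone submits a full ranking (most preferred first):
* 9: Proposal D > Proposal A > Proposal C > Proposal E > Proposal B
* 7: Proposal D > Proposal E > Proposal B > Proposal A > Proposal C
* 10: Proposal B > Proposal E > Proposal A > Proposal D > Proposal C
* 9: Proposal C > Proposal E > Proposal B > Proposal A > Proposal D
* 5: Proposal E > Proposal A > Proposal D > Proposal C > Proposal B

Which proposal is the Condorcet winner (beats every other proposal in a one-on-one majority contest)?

Proposal E vs Proposal A: 31–9
Proposal E vs Proposal B: 30–10
Proposal E vs Proposal C: 22–18
Proposal E vs Proposal D: 24–16
Proposal E beats every other proposal.

Proposal E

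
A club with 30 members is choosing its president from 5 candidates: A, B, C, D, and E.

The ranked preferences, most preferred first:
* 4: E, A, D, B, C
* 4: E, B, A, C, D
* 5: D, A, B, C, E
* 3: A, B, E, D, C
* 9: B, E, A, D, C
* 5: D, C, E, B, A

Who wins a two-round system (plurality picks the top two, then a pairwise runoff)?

B

Round 1 first-place votes: A 3, B 9, C 0, D 10, E 8. D and B advance.
Runoff: D is ranked above B on 14 ballots, B above D on 16.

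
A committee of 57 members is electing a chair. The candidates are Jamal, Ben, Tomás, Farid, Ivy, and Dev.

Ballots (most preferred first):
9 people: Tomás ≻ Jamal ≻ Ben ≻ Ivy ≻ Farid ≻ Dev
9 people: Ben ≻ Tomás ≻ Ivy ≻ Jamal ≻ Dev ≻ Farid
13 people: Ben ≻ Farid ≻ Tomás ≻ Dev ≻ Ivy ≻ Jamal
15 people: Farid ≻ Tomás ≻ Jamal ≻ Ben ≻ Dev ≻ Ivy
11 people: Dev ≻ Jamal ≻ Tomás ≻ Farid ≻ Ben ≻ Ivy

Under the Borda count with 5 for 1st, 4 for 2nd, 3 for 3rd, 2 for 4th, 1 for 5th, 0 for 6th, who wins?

Jamal: 9×4 + 9×2 + 13×0 + 15×3 + 11×4 = 143
Ben: 9×3 + 9×5 + 13×5 + 15×2 + 11×1 = 178
Tomás: 9×5 + 9×4 + 13×3 + 15×4 + 11×3 = 213
Farid: 9×1 + 9×0 + 13×4 + 15×5 + 11×2 = 158
Ivy: 9×2 + 9×3 + 13×1 + 15×0 + 11×0 = 58
Dev: 9×0 + 9×1 + 13×2 + 15×1 + 11×5 = 105

Tomás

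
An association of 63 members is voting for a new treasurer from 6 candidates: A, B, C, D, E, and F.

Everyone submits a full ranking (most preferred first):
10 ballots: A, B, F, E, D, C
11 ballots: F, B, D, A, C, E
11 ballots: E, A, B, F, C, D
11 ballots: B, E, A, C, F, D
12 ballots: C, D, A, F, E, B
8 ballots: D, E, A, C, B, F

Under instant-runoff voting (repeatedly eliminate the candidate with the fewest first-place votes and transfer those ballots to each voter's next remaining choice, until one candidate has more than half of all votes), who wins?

Round 1: A 10, B 11, C 12, D 8, E 11, F 11. D eliminated.
Round 2: A 10, B 11, C 12, E 19, F 11. A eliminated.
Round 3: B 21, C 12, E 19, F 11. F eliminated.
Round 4: B 32, C 12, E 19. B has a majority (≥32).

B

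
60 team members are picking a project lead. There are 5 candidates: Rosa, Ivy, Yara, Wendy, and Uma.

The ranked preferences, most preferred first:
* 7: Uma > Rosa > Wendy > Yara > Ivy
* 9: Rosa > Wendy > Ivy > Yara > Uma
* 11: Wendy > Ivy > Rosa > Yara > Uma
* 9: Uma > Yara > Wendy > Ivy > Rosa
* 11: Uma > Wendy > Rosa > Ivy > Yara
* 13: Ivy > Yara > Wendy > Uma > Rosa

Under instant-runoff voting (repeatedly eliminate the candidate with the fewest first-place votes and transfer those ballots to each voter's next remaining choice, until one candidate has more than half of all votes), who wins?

Round 1: Rosa 9, Ivy 13, Yara 0, Wendy 11, Uma 27. Yara eliminated.
Round 2: Rosa 9, Ivy 13, Wendy 11, Uma 27. Rosa eliminated.
Round 3: Ivy 13, Wendy 20, Uma 27. Ivy eliminated.
Round 4: Wendy 33, Uma 27. Wendy has a majority (≥31).

Wendy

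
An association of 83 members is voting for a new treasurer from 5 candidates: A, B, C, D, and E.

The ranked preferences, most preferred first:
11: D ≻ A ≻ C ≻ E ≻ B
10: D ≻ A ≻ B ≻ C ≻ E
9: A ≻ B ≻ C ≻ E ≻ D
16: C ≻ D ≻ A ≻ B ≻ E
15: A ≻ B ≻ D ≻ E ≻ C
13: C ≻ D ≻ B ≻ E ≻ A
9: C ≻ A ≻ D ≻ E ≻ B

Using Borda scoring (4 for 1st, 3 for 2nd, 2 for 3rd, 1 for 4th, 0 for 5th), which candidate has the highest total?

D

A: 11×3 + 10×3 + 9×4 + 16×2 + 15×4 + 13×0 + 9×3 = 218
B: 11×0 + 10×2 + 9×3 + 16×1 + 15×3 + 13×2 + 9×0 = 134
C: 11×2 + 10×1 + 9×2 + 16×4 + 15×0 + 13×4 + 9×4 = 202
D: 11×4 + 10×4 + 9×0 + 16×3 + 15×2 + 13×3 + 9×2 = 219
E: 11×1 + 10×0 + 9×1 + 16×0 + 15×1 + 13×1 + 9×1 = 57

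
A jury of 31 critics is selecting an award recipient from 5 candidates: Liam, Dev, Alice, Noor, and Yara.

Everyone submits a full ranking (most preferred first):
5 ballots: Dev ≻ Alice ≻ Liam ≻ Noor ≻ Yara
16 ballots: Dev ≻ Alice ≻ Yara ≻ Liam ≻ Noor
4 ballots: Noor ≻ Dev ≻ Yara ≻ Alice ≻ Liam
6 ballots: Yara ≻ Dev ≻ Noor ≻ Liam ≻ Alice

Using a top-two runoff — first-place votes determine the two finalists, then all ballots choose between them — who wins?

Round 1 first-place votes: Liam 0, Dev 21, Alice 0, Noor 4, Yara 6. Dev and Yara advance.
Runoff: Dev is ranked above Yara on 25 ballots, Yara above Dev on 6.

Dev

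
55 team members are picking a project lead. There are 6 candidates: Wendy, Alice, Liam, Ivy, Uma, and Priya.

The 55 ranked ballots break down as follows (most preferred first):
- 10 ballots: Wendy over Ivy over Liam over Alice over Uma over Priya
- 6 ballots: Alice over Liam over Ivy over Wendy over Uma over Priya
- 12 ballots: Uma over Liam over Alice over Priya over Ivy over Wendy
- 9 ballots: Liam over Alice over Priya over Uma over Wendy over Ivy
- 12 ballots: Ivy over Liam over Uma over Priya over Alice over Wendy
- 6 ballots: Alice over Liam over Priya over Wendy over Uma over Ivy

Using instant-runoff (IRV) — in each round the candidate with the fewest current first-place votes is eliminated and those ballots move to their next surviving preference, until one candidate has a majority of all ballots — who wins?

Round 1: Wendy 10, Alice 12, Liam 9, Ivy 12, Uma 12, Priya 0. Priya eliminated.
Round 2: Wendy 10, Alice 12, Liam 9, Ivy 12, Uma 12. Liam eliminated.
Round 3: Wendy 10, Alice 21, Ivy 12, Uma 12. Wendy eliminated.
Round 4: Alice 21, Ivy 22, Uma 12. Uma eliminated.
Round 5: Alice 33, Ivy 22. Alice has a majority (≥28).

Alice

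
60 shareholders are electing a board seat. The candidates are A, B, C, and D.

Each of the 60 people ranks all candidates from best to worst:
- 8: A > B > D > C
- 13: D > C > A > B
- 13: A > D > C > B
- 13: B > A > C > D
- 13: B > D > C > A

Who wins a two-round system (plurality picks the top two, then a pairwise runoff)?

Round 1 first-place votes: A 21, B 26, C 0, D 13. B and A advance.
Runoff: B is ranked above A on 26 ballots, A above B on 34.

A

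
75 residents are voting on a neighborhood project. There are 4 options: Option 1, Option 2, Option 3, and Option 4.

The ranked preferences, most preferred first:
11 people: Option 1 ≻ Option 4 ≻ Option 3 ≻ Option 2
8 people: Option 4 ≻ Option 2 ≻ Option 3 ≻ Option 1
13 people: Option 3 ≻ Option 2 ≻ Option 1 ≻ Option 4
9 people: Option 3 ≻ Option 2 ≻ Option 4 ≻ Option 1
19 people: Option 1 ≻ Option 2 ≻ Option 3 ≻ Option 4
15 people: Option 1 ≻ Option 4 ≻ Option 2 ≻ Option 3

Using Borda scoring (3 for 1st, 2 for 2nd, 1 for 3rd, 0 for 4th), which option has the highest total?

Option 1: 11×3 + 8×0 + 13×1 + 9×0 + 19×3 + 15×3 = 148
Option 2: 11×0 + 8×2 + 13×2 + 9×2 + 19×2 + 15×1 = 113
Option 3: 11×1 + 8×1 + 13×3 + 9×3 + 19×1 + 15×0 = 104
Option 4: 11×2 + 8×3 + 13×0 + 9×1 + 19×0 + 15×2 = 85

Option 1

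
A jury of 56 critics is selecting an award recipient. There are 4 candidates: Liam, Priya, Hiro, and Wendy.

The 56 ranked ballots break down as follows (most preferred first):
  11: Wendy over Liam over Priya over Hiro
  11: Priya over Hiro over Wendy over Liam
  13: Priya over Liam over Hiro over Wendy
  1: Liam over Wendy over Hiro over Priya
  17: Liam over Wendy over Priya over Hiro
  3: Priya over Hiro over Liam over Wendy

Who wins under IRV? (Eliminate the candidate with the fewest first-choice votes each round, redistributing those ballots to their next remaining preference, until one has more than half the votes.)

Round 1: Liam 18, Priya 27, Hiro 0, Wendy 11. Hiro eliminated.
Round 2: Liam 18, Priya 27, Wendy 11. Wendy eliminated.
Round 3: Liam 29, Priya 27. Liam has a majority (≥29).

Liam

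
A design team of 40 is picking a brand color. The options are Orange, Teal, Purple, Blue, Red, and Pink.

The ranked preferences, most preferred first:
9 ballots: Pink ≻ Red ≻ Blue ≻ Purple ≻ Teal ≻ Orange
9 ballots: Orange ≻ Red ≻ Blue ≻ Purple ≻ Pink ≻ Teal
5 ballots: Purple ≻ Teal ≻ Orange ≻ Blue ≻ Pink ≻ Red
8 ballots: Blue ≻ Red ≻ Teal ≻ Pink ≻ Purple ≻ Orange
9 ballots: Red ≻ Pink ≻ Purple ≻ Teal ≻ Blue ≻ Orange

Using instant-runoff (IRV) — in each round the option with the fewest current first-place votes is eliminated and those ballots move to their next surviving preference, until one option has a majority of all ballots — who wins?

Round 1: Orange 9, Teal 0, Purple 5, Blue 8, Red 9, Pink 9. Teal eliminated.
Round 2: Orange 9, Purple 5, Blue 8, Red 9, Pink 9. Purple eliminated.
Round 3: Orange 14, Blue 8, Red 9, Pink 9. Blue eliminated.
Round 4: Orange 14, Red 17, Pink 9. Pink eliminated.
Round 5: Orange 14, Red 26. Red has a majority (≥21).

Red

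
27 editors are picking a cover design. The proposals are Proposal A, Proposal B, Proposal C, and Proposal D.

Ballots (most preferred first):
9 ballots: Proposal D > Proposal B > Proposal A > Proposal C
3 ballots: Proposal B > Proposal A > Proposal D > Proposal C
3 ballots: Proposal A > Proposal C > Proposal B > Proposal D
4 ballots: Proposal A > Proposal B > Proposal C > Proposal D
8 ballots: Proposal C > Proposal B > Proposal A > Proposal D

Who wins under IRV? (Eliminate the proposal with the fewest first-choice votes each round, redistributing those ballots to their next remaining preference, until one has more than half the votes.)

Proposal A

Round 1: Proposal A 7, Proposal B 3, Proposal C 8, Proposal D 9. Proposal B eliminated.
Round 2: Proposal A 10, Proposal C 8, Proposal D 9. Proposal C eliminated.
Round 3: Proposal A 18, Proposal D 9. Proposal A has a majority (≥14).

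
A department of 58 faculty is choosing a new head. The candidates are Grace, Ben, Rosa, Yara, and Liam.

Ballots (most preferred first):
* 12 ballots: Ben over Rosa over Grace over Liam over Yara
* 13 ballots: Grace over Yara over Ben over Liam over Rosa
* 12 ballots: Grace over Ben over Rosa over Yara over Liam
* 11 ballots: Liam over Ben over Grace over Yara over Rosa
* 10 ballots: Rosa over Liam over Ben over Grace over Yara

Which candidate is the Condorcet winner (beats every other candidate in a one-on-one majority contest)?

Ben

Ben vs Grace: 33–25
Ben vs Rosa: 48–10
Ben vs Yara: 45–13
Ben vs Liam: 37–21
Ben beats every other candidate.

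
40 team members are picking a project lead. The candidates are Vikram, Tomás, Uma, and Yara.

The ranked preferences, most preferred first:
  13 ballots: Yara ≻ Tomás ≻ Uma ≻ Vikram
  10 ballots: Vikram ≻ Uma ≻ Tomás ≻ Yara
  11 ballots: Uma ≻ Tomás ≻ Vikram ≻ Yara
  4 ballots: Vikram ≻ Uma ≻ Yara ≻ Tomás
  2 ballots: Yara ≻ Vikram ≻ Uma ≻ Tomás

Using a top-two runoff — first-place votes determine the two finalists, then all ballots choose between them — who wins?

Round 1 first-place votes: Vikram 14, Tomás 0, Uma 11, Yara 15. Yara and Vikram advance.
Runoff: Yara is ranked above Vikram on 15 ballots, Vikram above Yara on 25.

Vikram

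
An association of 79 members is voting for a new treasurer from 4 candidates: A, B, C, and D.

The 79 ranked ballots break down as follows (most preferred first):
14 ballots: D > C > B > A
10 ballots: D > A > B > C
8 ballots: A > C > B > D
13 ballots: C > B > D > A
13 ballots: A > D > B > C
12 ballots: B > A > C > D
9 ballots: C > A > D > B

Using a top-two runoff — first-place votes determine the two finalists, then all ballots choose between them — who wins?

C

Round 1 first-place votes: A 21, B 12, C 22, D 24. D and C advance.
Runoff: D is ranked above C on 37 ballots, C above D on 42.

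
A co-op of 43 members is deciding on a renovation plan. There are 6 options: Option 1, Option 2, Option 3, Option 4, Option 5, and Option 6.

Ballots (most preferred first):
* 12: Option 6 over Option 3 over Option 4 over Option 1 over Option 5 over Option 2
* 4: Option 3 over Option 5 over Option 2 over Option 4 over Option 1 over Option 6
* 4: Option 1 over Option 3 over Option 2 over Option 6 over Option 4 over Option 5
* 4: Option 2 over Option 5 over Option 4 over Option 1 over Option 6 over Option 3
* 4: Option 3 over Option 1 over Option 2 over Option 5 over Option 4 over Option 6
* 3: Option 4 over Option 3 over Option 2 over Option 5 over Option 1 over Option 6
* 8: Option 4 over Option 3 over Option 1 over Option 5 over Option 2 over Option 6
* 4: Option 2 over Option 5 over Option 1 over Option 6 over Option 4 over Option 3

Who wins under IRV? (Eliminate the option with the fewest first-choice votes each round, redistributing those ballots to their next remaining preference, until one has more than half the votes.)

Round 1: Option 1 4, Option 2 8, Option 3 8, Option 4 11, Option 5 0, Option 6 12. Option 5 eliminated.
Round 2: Option 1 4, Option 2 8, Option 3 8, Option 4 11, Option 6 12. Option 1 eliminated.
Round 3: Option 2 8, Option 3 12, Option 4 11, Option 6 12. Option 2 eliminated.
Round 4: Option 3 12, Option 4 15, Option 6 16. Option 3 eliminated.
Round 5: Option 4 23, Option 6 20. Option 4 has a majority (≥22).

Option 4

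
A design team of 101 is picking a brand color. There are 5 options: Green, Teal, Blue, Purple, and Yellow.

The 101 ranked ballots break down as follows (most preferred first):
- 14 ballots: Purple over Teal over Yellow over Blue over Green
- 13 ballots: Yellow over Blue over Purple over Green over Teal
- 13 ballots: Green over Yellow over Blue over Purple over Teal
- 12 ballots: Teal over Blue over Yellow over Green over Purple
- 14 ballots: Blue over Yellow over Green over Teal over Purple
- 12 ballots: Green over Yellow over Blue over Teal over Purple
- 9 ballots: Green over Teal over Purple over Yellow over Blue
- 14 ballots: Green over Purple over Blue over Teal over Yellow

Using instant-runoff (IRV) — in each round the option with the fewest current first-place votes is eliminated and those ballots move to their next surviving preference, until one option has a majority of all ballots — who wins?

Round 1: Green 48, Teal 12, Blue 14, Purple 14, Yellow 13. Teal eliminated.
Round 2: Green 48, Blue 26, Purple 14, Yellow 13. Yellow eliminated.
Round 3: Green 48, Blue 39, Purple 14. Purple eliminated.
Round 4: Green 48, Blue 53. Blue has a majority (≥51).

Blue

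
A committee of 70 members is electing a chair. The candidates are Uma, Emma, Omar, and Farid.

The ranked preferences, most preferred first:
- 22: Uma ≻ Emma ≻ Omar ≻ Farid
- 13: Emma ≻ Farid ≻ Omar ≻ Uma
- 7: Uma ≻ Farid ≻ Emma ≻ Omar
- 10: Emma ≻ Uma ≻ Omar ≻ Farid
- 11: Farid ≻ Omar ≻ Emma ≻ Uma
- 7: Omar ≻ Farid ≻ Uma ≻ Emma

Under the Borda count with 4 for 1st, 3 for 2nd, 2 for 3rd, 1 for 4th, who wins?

Emma

Uma: 22×4 + 13×1 + 7×4 + 10×3 + 11×1 + 7×2 = 184
Emma: 22×3 + 13×4 + 7×2 + 10×4 + 11×2 + 7×1 = 201
Omar: 22×2 + 13×2 + 7×1 + 10×2 + 11×3 + 7×4 = 158
Farid: 22×1 + 13×3 + 7×3 + 10×1 + 11×4 + 7×3 = 157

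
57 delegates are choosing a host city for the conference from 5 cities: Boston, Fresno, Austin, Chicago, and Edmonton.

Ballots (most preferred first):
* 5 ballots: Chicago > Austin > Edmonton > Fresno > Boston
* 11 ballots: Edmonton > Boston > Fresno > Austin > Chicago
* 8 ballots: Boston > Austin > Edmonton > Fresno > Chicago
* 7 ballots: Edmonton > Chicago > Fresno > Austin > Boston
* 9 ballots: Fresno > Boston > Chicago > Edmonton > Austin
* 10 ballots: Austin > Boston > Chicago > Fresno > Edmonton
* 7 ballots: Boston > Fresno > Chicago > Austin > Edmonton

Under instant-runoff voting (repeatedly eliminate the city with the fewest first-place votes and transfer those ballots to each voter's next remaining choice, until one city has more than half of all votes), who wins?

Boston

Round 1: Boston 15, Fresno 9, Austin 10, Chicago 5, Edmonton 18. Chicago eliminated.
Round 2: Boston 15, Fresno 9, Austin 15, Edmonton 18. Fresno eliminated.
Round 3: Boston 24, Austin 15, Edmonton 18. Austin eliminated.
Round 4: Boston 34, Edmonton 23. Boston has a majority (≥29).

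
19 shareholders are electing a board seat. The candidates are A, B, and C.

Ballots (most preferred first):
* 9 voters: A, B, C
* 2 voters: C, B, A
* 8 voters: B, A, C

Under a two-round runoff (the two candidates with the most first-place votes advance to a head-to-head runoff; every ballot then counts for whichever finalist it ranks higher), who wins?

B

Round 1 first-place votes: A 9, B 8, C 2. A and B advance.
Runoff: A is ranked above B on 9 ballots, B above A on 10.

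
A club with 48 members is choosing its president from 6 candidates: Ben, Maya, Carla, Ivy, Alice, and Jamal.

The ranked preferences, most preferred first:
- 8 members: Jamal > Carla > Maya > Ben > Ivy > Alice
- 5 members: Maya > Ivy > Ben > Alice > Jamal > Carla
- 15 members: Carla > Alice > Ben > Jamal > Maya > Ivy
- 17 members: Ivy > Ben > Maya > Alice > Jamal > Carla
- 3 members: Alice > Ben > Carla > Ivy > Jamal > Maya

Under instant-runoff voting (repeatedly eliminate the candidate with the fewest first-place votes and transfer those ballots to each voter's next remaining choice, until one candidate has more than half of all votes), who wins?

Carla

Round 1: Ben 0, Maya 5, Carla 15, Ivy 17, Alice 3, Jamal 8. Ben eliminated.
Round 2: Maya 5, Carla 15, Ivy 17, Alice 3, Jamal 8. Alice eliminated.
Round 3: Maya 5, Carla 18, Ivy 17, Jamal 8. Maya eliminated.
Round 4: Carla 18, Ivy 22, Jamal 8. Jamal eliminated.
Round 5: Carla 26, Ivy 22. Carla has a majority (≥25).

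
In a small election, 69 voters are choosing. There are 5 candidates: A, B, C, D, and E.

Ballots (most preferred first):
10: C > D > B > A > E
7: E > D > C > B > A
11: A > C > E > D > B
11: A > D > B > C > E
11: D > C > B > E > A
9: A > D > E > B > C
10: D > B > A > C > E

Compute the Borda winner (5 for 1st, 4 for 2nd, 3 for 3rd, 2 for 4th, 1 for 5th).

A: 10×2 + 7×1 + 11×5 + 11×5 + 11×1 + 9×5 + 10×3 = 223
B: 10×3 + 7×2 + 11×1 + 11×3 + 11×3 + 9×2 + 10×4 = 179
C: 10×5 + 7×3 + 11×4 + 11×2 + 11×4 + 9×1 + 10×2 = 210
D: 10×4 + 7×4 + 11×2 + 11×4 + 11×5 + 9×4 + 10×5 = 275
E: 10×1 + 7×5 + 11×3 + 11×1 + 11×2 + 9×3 + 10×1 = 148

D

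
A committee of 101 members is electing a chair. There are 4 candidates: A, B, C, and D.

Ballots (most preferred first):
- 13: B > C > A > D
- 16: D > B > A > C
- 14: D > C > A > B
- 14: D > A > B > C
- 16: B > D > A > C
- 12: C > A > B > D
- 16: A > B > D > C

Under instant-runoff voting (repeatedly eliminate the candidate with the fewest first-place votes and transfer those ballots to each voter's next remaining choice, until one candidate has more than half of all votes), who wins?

B

Round 1: A 16, B 29, C 12, D 44. C eliminated.
Round 2: A 28, B 29, D 44. A eliminated.
Round 3: B 57, D 44. B has a majority (≥51).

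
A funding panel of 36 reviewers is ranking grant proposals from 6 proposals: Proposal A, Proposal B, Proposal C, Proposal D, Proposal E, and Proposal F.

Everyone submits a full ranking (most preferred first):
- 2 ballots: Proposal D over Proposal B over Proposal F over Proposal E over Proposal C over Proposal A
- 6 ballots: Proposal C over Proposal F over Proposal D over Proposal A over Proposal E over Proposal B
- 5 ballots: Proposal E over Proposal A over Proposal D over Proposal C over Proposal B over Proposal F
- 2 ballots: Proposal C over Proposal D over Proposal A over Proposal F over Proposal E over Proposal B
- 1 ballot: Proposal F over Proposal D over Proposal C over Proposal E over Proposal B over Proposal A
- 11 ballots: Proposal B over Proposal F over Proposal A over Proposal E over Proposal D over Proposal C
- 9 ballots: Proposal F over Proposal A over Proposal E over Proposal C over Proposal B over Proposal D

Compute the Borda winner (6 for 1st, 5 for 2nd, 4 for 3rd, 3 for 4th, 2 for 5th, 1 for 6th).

Proposal F

Proposal A: 2×1 + 6×3 + 5×5 + 2×4 + 1×1 + 11×4 + 9×5 = 143
Proposal B: 2×5 + 6×1 + 5×2 + 2×1 + 1×2 + 11×6 + 9×2 = 114
Proposal C: 2×2 + 6×6 + 5×3 + 2×6 + 1×4 + 11×1 + 9×3 = 109
Proposal D: 2×6 + 6×4 + 5×4 + 2×5 + 1×5 + 11×2 + 9×1 = 102
Proposal E: 2×3 + 6×2 + 5×6 + 2×2 + 1×3 + 11×3 + 9×4 = 124
Proposal F: 2×4 + 6×5 + 5×1 + 2×3 + 1×6 + 11×5 + 9×6 = 164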